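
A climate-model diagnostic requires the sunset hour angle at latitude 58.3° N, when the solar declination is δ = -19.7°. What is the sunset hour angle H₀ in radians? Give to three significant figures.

H₀ = 0.952 rad

cos H₀ = −tan φ · tan δ = −tan(+58.3°) × tan(-19.700°) = 0.5797, so H₀ = 0.9524 rad = 54.57°.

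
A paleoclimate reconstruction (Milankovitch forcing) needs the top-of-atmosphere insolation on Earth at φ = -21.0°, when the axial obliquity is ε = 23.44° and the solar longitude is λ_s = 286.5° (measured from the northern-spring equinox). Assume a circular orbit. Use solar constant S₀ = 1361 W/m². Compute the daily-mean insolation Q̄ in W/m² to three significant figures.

Solar declination: sin δ = sin ε · sin λ_s = sin 23.44° × sin 286.5° = -0.38141, so δ = -22.421°.
cos H₀ = −tan(-21.0°) tan(-22.421°) = -0.1584, H₀ = 1.7298 rad.
Bracket: H₀ sin φ sin δ + cos φ cos δ sin H₀ = 1.7298×-0.35837×-0.38141 + 0.93358×0.92441×0.98738 = 0.236439 + 0.852119 = 1.088558.
Q̄ = (S₀/π) × [bracket] = (1361/π) × 1.088558 = 471.6 W/m².

Q̄ ≈ 472 W/m²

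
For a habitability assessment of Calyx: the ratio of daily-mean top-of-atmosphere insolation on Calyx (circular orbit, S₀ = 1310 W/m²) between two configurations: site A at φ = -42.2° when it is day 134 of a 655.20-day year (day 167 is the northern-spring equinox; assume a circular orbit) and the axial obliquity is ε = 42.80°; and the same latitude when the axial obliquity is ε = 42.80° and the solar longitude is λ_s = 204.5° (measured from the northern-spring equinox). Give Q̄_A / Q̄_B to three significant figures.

Q̄_A / Q̄_B ≈ 0.930

— Configuration A (φ=-42.2°):
Solar longitude: λ_s = 360° × (134 − 167)/655.20 = -18.132°, i.e. -18.132° + 360° = 341.868°.
sin δ = sin 42.80° × sin 341.868° = -0.21145, so δ = -12.207°.
cos H₀ = −tan(-42.2°) tan(-12.207°) = -0.1962, H₀ = 1.7682 rad.
Bracket: H₀ sin φ sin δ + cos φ cos δ sin H₀ = 1.7682×-0.67172×-0.21145 + 0.74080×0.97739×0.98057 = 0.251147 + 0.709982 = 0.961129.
Q̄ = (S₀/π) × [bracket] = (1310/π) × 0.961129 = 400.78 W/m².
— Configuration B (φ=-42.2°):
Solar declination: sin δ = sin ε · sin λ_s = sin 42.80° × sin 204.5° = -0.28176, so δ = -16.365°.
cos H₀ = −tan(-42.2°) tan(-16.365°) = -0.2663, H₀ = 1.8403 rad.
Bracket: H₀ sin φ sin δ + cos φ cos δ sin H₀ = 1.8403×-0.67172×-0.28176 + 0.74080×0.95948×0.96390 = 0.348302 + 0.685124 = 1.033426.
Q̄ = (S₀/π) × [bracket] = (1310/π) × 1.033426 = 430.92 W/m².
Ratio Q̄_A / Q̄_B = 400.78 / 430.92 = 0.9301.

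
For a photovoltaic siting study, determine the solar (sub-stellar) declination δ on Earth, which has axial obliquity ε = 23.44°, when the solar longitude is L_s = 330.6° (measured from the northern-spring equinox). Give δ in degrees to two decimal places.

sin δ = sin ε · sin L_s = sin 23.44° × sin 330.6° = -0.195276.
δ = arcsin(-0.195276) = -11.26°.

δ = -11.26°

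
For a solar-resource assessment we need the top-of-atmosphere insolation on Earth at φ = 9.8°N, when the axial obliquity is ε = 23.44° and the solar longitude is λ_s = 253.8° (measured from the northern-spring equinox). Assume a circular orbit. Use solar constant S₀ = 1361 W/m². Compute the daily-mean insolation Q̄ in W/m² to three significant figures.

Solar declination: sin δ = sin ε · sin λ_s = sin 23.44° × sin 253.8° = -0.38199, so δ = -22.457°.
cos H₀ = −tan(+9.8°) tan(-22.457°) = 0.0714, H₀ = 1.4993 rad.
Bracket: H₀ sin φ sin δ + cos φ cos δ sin H₀ = 1.4993×0.17021×-0.38199 + 0.98541×0.92416×0.99745 = -0.097482 + 0.908354 = 0.810872.
Q̄ = (S₀/π) × [bracket] = (1361/π) × 0.810872 = 351.3 W/m².

Q̄ ≈ 351 W/m²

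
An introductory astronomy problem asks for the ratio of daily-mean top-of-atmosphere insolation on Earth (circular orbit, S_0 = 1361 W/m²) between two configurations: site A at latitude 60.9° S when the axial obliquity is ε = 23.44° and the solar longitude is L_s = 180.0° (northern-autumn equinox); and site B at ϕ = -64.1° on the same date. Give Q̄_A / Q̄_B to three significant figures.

Q̄_A / Q̄_B ≈ 1.11

— Configuration A (ϕ=-60.9°):
Solar declination: sin δ = sin ε · sin L_s = sin 23.44° × sin 180.0° = 0.00000, so δ = +0.000°.
cos h₀ = −tan(-60.9°) tan(+0.000°) = 0.0000, h₀ = 1.5708 rad.
Bracket: h₀ sin ϕ sin δ + cos ϕ cos δ sin h₀ = 1.5708×-0.87377×0.00000 + 0.48634×1.00000×1.00000 = -0.000000 + 0.486340 = 0.486340.
Q̄ = (S_0/π) × [bracket] = (1361/π) × 0.486340 = 210.69 W/m².
— Configuration B (ϕ=-64.1°):
cos h₀ = −tan(-64.1°) tan(+0.000°) = 0.0000, h₀ = 1.5708 rad.
Bracket: h₀ sin ϕ sin δ + cos ϕ cos δ sin h₀ = 1.5708×-0.89956×0.00000 + 0.43680×1.00000×1.00000 = -0.000000 + 0.436800 = 0.436800.
Q̄ = (S_0/π) × [bracket] = (1361/π) × 0.436800 = 189.23 W/m².
Ratio Q̄_A / Q̄_B = 210.69 / 189.23 = 1.113.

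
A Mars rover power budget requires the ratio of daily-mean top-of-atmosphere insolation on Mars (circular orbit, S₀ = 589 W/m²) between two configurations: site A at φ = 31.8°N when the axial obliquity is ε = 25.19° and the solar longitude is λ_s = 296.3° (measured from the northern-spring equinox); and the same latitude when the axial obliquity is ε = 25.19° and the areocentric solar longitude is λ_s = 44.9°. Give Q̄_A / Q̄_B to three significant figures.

— Configuration A (φ=+31.8°):
Solar declination: sin δ = sin ε · sin λ_s = sin 25.19° × sin 296.3° = -0.38156, so δ = -22.431°.
cos H₀ = −tan(+31.8°) tan(-22.431°) = 0.2559, H₀ = 1.3120 rad.
Bracket: H₀ sin φ sin δ + cos φ cos δ sin H₀ = 1.3120×0.52696×-0.38156 + 0.84989×0.92434×0.96669 = -0.263800 + 0.759419 = 0.495619.
Q̄ = (S₀/π) × [bracket] = (589/π) × 0.495619 = 92.921 W/m².
— Configuration B (φ=+31.8°):
sin δ = sin 25.19° × sin 44.9° = 0.30043, so δ = +17.484°.
cos H₀ = −tan(+31.8°) tan(+17.484°) = -0.1953, H₀ = 1.7674 rad.
Bracket: H₀ sin φ sin δ + cos φ cos δ sin H₀ = 1.7674×0.52696×0.30043 + 0.84989×0.95380×0.98074 = 0.279805 + 0.795012 = 1.074817.
Q̄ = (S₀/π) × [bracket] = (589/π) × 1.074817 = 201.51 W/m².
Ratio Q̄_A / Q̄_B = 92.921 / 201.51 = 0.4611.

Q̄_A / Q̄_B ≈ 0.461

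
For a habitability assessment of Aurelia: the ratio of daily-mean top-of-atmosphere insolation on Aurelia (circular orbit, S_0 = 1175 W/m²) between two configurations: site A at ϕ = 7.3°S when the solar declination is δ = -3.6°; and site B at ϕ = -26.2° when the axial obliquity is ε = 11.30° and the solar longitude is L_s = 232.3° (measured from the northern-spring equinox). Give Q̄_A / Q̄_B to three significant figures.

— Configuration A (ϕ=-7.3°):
cos h₀ = −tan(-7.3°) tan(-3.600°) = -0.0081, h₀ = 1.5789 rad.
Bracket: h₀ sin ϕ sin δ + cos ϕ cos δ sin h₀ = 1.5789×-0.12706×-0.06279 + 0.99189×0.99803×0.99997 = 0.012597 + 0.989906 = 1.002503.
Q̄ = (S_0/π) × [bracket] = (1175/π) × 1.002503 = 374.95 W/m².
— Configuration B (ϕ=-26.2°):
Solar declination: sin δ = sin ε · sin L_s = sin 11.30° × sin 232.3° = -0.15504, so δ = -8.919°.
cos h₀ = −tan(-26.2°) tan(-8.919°) = -0.0772, h₀ = 1.6481 rad.
Bracket: h₀ sin ϕ sin δ + cos ϕ cos δ sin h₀ = 1.6481×-0.44151×-0.15504 + 0.89726×0.98791×0.99701 = 0.112815 + 0.883762 = 0.996577.
Q̄ = (S_0/π) × [bracket] = (1175/π) × 0.996577 = 372.73 W/m².
Ratio Q̄_A / Q̄_B = 374.95 / 372.73 = 1.006.

Q̄_A / Q̄_B ≈ 1.01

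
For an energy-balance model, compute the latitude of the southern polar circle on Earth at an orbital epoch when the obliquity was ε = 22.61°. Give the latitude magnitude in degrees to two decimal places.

67.39°

The polar circle is the lowest latitude that experiences at least one full rotation of continuous darkness at the northern-summer solstice; it lies at |φ| = 90° − ε = 90° − 22.61° = 67.39°.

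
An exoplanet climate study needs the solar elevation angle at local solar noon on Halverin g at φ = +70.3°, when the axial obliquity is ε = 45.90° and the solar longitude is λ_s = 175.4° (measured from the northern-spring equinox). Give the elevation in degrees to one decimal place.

Solar declination: sin δ = sin ε · sin λ_s = sin 45.90° × sin 175.4° = 0.05759, so δ = +3.302°.
At local noon the hour angle is zero, so the zenith angle equals |φ − δ| = |+70.3° − (+3.302°)| = 66.998°.
Elevation = 90° − 66.998° = 23.0°.

23.0°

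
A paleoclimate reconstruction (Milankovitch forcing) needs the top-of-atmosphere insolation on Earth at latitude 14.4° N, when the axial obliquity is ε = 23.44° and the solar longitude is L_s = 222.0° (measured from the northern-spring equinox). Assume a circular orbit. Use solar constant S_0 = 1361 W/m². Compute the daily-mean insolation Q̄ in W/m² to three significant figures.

Solar declination: sin δ = sin ε · sin L_s = sin 23.44° × sin 222.0° = -0.26617, so δ = -15.437°.
cos h₀ = −tan(+14.4°) tan(-15.437°) = 0.0709, h₀ = 1.4998 rad.
Bracket: h₀ sin ϕ sin δ + cos ϕ cos δ sin h₀ = 1.4998×0.24869×-0.26617 + 0.96858×0.96393×0.99748 = -0.099277 + 0.931291 = 0.832014.
Q̄ = (S_0/π) × [bracket] = (1361/π) × 0.832014 = 360.4 W/m².

Q̄ ≈ 360 W/m²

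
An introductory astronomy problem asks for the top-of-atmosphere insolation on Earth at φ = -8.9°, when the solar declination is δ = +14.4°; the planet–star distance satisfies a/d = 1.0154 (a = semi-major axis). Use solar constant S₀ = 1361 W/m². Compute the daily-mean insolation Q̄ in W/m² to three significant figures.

Q̄ ≈ 401 W/m²

cos H₀ = −tan(-8.9°) tan(+14.400°) = 0.0402, H₀ = 1.5306 rad.
Bracket: H₀ sin φ sin δ + cos φ cos δ sin H₀ = 1.5306×-0.15471×0.24869 + 0.98796×0.96858×0.99919 = -0.058890 + 0.956143 = 0.897253.
Inverse-square distance factor (a/d)² = 1.0154² = 1.031037.
Q̄ = (S₀/π) × 1.031037 × [bracket] = (1361/π) × 1.031037 × 0.897253 = 400.8 W/m².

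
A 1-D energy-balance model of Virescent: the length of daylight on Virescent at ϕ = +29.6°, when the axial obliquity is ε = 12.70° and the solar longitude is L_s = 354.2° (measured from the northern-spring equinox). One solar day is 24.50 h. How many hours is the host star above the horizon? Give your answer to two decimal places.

Solar declination: sin δ = sin ε · sin L_s = sin 12.70° × sin 354.2° = -0.02222, so δ = -1.273°.
cos h₀ = −tan ϕ · tan δ = −tan(+29.6°) × tan(-1.273°) = 0.0126, so h₀ = 1.5582 rad = 89.28°.
Daylight = 2h₀/(2π) × 24.50 h = (1.5582/π) × 24.50 = 12.15 h.

12.15 h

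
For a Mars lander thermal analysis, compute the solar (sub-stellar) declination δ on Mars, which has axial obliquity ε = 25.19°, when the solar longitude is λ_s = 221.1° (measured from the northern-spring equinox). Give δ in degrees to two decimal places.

sin δ = sin ε · sin λ_s = sin 25.19° × sin 221.1° = -0.279793.
δ = arcsin(-0.279793) = -16.25°.

δ = -16.25°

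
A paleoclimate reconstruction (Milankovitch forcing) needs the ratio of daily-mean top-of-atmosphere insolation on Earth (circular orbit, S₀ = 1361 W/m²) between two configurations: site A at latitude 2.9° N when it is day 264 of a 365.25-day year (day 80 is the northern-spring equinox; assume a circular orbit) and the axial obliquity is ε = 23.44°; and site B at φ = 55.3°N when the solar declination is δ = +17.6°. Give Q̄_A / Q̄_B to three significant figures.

Q̄_A / Q̄_B ≈ 1.01

— Configuration A (φ=+2.9°):
Solar longitude: λ_s = 360° × (264 − 80)/365.25 = 181.355°.
sin δ = sin 23.44° × sin 181.355° = -0.00941, so δ = -0.539°.
cos H₀ = −tan(+2.9°) tan(-0.539°) = 0.0005, H₀ = 1.5703 rad.
Bracket: H₀ sin φ sin δ + cos φ cos δ sin H₀ = 1.5703×0.05059×-0.00941 + 0.99872×0.99996×1.00000 = -0.000748 + 0.998680 = 0.997932.
Q̄ = (S₀/π) × [bracket] = (1361/π) × 0.997932 = 432.32 W/m².
— Configuration B (φ=+55.3°):
cos H₀ = −tan(+55.3°) tan(+17.600°) = -0.4581, H₀ = 2.0467 rad.
Bracket: H₀ sin φ sin δ + cos φ cos δ sin H₀ = 2.0467×0.82214×0.30237 + 0.56928×0.95319×0.88889 = 0.508790 + 0.482340 = 0.991130.
Q̄ = (S₀/π) × [bracket] = (1361/π) × 0.991130 = 429.38 W/m².
Ratio Q̄_A / Q̄_B = 432.32 / 429.38 = 1.007.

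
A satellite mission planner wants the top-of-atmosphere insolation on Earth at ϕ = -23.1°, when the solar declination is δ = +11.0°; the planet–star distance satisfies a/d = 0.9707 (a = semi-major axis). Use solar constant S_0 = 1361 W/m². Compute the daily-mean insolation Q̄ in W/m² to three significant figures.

cos h₀ = −tan(-23.1°) tan(+11.000°) = 0.0829, h₀ = 1.4878 rad.
Bracket: h₀ sin ϕ sin δ + cos ϕ cos δ sin h₀ = 1.4878×-0.39234×0.19081 + 0.91982×0.98163×0.99656 = -0.111380 + 0.899817 = 0.788437.
Inverse-square distance factor (a/d)² = 0.9707² = 0.942258.
Q̄ = (S_0/π) × 0.942258 × [bracket] = (1361/π) × 0.942258 × 0.788437 = 321.8 W/m².

Q̄ ≈ 322 W/m²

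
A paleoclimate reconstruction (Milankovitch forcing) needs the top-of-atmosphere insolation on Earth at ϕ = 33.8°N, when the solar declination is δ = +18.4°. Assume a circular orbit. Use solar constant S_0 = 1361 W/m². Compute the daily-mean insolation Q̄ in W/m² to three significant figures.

Q̄ ≈ 470 W/m²

cos h₀ = −tan(+33.8°) tan(+18.400°) = -0.2227, h₀ = 1.7954 rad.
Bracket: h₀ sin ϕ sin δ + cos ϕ cos δ sin h₀ = 1.7954×0.55630×0.31565 + 0.83098×0.94888×0.97489 = 0.315265 + 0.768701 = 1.083966.
Q̄ = (S_0/π) × [bracket] = (1361/π) × 1.083966 = 469.6 W/m².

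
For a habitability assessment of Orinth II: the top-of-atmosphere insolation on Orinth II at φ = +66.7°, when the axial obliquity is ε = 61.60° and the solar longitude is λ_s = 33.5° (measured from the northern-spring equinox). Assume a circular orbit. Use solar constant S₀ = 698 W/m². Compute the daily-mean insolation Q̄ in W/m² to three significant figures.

Solar declination: sin δ = sin ε · sin λ_s = sin 61.60° × sin 33.5° = 0.48551, so δ = +29.046°.
cos H₀ = −tan(+66.7°) tan(+29.046°) = -1.2895 ≤ −1 ⇒ polar day, H₀ = π.
Bracket: H₀ sin φ sin δ + cos φ cos δ sin H₀ = 3.1416×0.91845×0.48551 + 0.39555×0.87423×0.00000 = 1.400892 + 0.000000 = 1.400892.
Q̄ = (S₀/π) × [bracket] = (698/π) × 1.400892 = 311.3 W/m².

Q̄ ≈ 311 W/m²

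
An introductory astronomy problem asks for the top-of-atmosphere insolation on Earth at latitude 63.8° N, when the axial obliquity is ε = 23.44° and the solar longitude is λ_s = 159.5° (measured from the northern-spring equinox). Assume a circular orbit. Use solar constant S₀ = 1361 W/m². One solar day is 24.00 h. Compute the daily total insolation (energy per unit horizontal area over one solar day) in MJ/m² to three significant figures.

Solar declination: sin δ = sin ε · sin λ_s = sin 23.44° × sin 159.5° = 0.13931, so δ = +8.008°.
cos H₀ = −tan(+63.8°) tan(+8.008°) = -0.2859, H₀ = 1.8607 rad.
Bracket: H₀ sin φ sin δ + cos φ cos δ sin H₀ = 1.8607×0.89726×0.13931 + 0.44151×0.99025×0.95826 = 0.232582 + 0.418956 = 0.651538.
Q̄ = (S₀/π) × [bracket] = (1361/π) × 0.651538 = 282.26 W/m².
Daily total = Q̄ × 24.00 h × 3600 s/h = 282.26 × 24.00 × 3600 / 10⁶ = 24.39 MJ/m².

24.4 MJ/m²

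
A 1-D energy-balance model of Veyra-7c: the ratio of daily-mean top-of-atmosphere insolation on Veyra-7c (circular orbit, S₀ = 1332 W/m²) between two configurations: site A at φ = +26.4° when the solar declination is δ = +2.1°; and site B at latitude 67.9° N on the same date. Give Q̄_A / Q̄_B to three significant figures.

— Configuration A (φ=+26.4°):
cos H₀ = −tan(+26.4°) tan(+2.100°) = -0.0182, H₀ = 1.5890 rad.
Bracket: H₀ sin φ sin δ + cos φ cos δ sin H₀ = 1.5890×0.44464×0.03664 + 0.89571×0.99933×0.99983 = 0.025887 + 0.894958 = 0.920845.
Q̄ = (S₀/π) × [bracket] = (1332/π) × 0.920845 = 390.43 W/m².
— Configuration B (φ=+67.9°):
cos H₀ = −tan(+67.9°) tan(+2.100°) = -0.0903, H₀ = 1.6612 rad.
Bracket: H₀ sin φ sin δ + cos φ cos δ sin H₀ = 1.6612×0.92653×0.03664 + 0.37622×0.99933×0.99591 = 0.056395 + 0.374430 = 0.430825.
Q̄ = (S₀/π) × [bracket] = (1332/π) × 0.430825 = 182.66 W/m².
Ratio Q̄_A / Q̄_B = 390.43 / 182.66 = 2.137.

Q̄_A / Q̄_B ≈ 2.14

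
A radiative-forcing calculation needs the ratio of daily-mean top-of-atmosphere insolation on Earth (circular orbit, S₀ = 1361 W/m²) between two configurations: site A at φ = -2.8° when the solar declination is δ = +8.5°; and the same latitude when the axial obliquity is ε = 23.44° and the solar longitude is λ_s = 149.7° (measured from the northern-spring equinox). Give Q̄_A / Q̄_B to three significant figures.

Q̄_A / Q̄_B ≈ 1.01

— Configuration A (φ=-2.8°):
cos H₀ = −tan(-2.8°) tan(+8.500°) = 0.0073, H₀ = 1.5635 rad.
Bracket: H₀ sin φ sin δ + cos φ cos δ sin H₀ = 1.5635×-0.04885×0.14781 + 0.99881×0.98902×0.99997 = -0.011289 + 0.987813 = 0.976524.
Q̄ = (S₀/π) × [bracket] = (1361/π) × 0.976524 = 423.05 W/m².
— Configuration B (φ=-2.8°):
Solar declination: sin δ = sin ε · sin λ_s = sin 23.44° × sin 149.7° = 0.20070, so δ = +11.578°.
cos H₀ = −tan(-2.8°) tan(+11.578°) = 0.0100, H₀ = 1.5608 rad.
Bracket: H₀ sin φ sin δ + cos φ cos δ sin H₀ = 1.5608×-0.04885×0.20070 + 0.99881×0.97965×0.99995 = -0.015302 + 0.978435 = 0.963133.
Q̄ = (S₀/π) × [bracket] = (1361/π) × 0.963133 = 417.25 W/m².
Ratio Q̄_A / Q̄_B = 423.05 / 417.25 = 1.014.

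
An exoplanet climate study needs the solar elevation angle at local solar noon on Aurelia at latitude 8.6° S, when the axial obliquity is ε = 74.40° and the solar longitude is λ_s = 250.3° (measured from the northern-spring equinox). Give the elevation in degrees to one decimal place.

33.5°

Solar declination: sin δ = sin ε · sin λ_s = sin 74.40° × sin 250.3° = -0.90679, so δ = -65.065°.
At local noon the hour angle is zero, so the zenith angle equals |φ − δ| = |-8.6° − (-65.065°)| = 56.465°.
Elevation = 90° − 56.465° = 33.5°.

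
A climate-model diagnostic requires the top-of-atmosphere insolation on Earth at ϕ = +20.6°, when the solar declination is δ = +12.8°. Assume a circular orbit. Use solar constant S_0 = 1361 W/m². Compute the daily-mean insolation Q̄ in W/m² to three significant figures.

Q̄ ≈ 450 W/m²

cos h₀ = −tan(+20.6°) tan(+12.800°) = -0.0854, h₀ = 1.6563 rad.
Bracket: h₀ sin ϕ sin δ + cos ϕ cos δ sin h₀ = 1.6563×0.35184×0.22155 + 0.93606×0.97515×0.99635 = 0.129109 + 0.909467 = 1.038576.
Q̄ = (S_0/π) × [bracket] = (1361/π) × 1.038576 = 449.9 W/m².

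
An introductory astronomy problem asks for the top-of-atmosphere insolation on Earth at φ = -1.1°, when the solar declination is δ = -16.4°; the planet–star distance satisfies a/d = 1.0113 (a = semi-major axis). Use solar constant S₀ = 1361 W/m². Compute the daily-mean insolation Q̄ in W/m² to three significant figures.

cos H₀ = −tan(-1.1°) tan(-16.400°) = -0.0057, H₀ = 1.5764 rad.
Bracket: H₀ sin φ sin δ + cos φ cos δ sin H₀ = 1.5764×-0.01920×-0.28234 + 0.99982×0.95931×0.99998 = 0.008546 + 0.959118 = 0.967664.
Inverse-square distance factor (a/d)² = 1.0113² = 1.022728.
Q̄ = (S₀/π) × 1.022728 × [bracket] = (1361/π) × 1.022728 × 0.967664 = 428.7 W/m².

Q̄ ≈ 429 W/m²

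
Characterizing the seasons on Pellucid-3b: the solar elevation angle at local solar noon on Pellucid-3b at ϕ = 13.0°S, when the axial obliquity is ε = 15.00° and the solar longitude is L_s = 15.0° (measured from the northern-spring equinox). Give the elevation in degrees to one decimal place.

Solar declination: sin δ = sin ε · sin L_s = sin 15.00° × sin 15.0° = 0.06699, so δ = +3.841°.
At local noon the hour angle is zero, so the zenith angle equals |ϕ − δ| = |-13.0° − (+3.841°)| = 16.841°.
Elevation = 90° − 16.841° = 73.2°.

73.2°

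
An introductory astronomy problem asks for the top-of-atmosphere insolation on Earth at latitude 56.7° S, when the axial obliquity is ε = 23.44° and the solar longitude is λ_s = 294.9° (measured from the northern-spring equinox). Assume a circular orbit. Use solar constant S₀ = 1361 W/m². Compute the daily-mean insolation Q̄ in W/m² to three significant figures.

Solar declination: sin δ = sin ε · sin λ_s = sin 23.44° × sin 294.9° = -0.36081, so δ = -21.150°.
cos H₀ = −tan(-56.7°) tan(-21.150°) = -0.5890, H₀ = 2.2006 rad.
Bracket: H₀ sin φ sin δ + cos φ cos δ sin H₀ = 2.2006×-0.83581×-0.36081 + 0.54902×0.93264×0.80816 = 0.663632 + 0.413809 = 1.077441.
Q̄ = (S₀/π) × [bracket] = (1361/π) × 1.077441 = 466.8 W/m².

Q̄ ≈ 467 W/m²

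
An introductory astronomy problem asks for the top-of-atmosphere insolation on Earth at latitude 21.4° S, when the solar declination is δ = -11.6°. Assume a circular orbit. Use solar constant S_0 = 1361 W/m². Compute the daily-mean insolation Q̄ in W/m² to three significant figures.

cos h₀ = −tan(-21.4°) tan(-11.600°) = -0.0804, h₀ = 1.6513 rad.
Bracket: h₀ sin ϕ sin δ + cos ϕ cos δ sin h₀ = 1.6513×-0.36488×-0.20108 + 0.93106×0.97958×0.99676 = 0.121156 + 0.909093 = 1.030249.
Q̄ = (S_0/π) × [bracket] = (1361/π) × 1.030249 = 446.3 W/m².

Q̄ ≈ 446 W/m²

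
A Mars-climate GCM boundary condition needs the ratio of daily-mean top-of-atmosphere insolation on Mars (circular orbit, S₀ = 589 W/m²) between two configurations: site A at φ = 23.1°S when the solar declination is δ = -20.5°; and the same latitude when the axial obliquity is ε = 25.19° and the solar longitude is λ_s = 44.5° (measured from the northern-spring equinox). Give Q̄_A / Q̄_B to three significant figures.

Q̄_A / Q̄_B ≈ 1.55

— Configuration A (φ=-23.1°):
cos H₀ = −tan(-23.1°) tan(-20.500°) = -0.1595, H₀ = 1.7310 rad.
Bracket: H₀ sin φ sin δ + cos φ cos δ sin H₀ = 1.7310×-0.39234×-0.35021 + 0.91982×0.93667×0.98720 = 0.237842 + 0.850540 = 1.088382.
Q̄ = (S₀/π) × [bracket] = (589/π) × 1.088382 = 204.05 W/m².
— Configuration B (φ=-23.1°):
Solar declination: sin δ = sin ε · sin λ_s = sin 25.19° × sin 44.5° = 0.29832, so δ = +17.357°.
cos H₀ = −tan(-23.1°) tan(+17.357°) = 0.1333, H₀ = 1.4371 rad.
Bracket: H₀ sin φ sin δ + cos φ cos δ sin H₀ = 1.4371×-0.39234×0.29832 + 0.91982×0.95447×0.99107 = -0.168202 + 0.870101 = 0.701899.
Q̄ = (S₀/π) × [bracket] = (589/π) × 0.701899 = 131.60 W/m².
Ratio Q̄_A / Q̄_B = 204.05 / 131.60 = 1.551.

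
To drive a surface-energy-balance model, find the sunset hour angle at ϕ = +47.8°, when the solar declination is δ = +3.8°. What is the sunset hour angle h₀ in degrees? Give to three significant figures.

cos h₀ = −tan ϕ · tan δ = −tan(+47.8°) × tan(+3.800°) = -0.0733, so h₀ = 1.6441 rad = 94.20°.

h₀ = 94.2°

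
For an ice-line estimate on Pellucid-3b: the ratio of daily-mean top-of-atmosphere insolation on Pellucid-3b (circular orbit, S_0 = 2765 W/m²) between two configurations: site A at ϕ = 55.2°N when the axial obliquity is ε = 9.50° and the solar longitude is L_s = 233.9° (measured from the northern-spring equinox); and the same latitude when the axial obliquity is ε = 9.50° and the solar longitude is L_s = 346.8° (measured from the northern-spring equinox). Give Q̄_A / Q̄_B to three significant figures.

Q̄_A / Q̄_B ≈ 0.774

— Configuration A (ϕ=+55.2°):
Solar declination: sin δ = sin ε · sin L_s = sin 9.50° × sin 233.9° = -0.13336, so δ = -7.664°.
cos h₀ = −tan(+55.2°) tan(-7.664°) = 0.1936, h₀ = 1.3760 rad.
Bracket: h₀ sin ϕ sin δ + cos ϕ cos δ sin h₀ = 1.3760×0.82115×-0.13336 + 0.57071×0.99107×0.98108 = -0.150684 + 0.554912 = 0.404228.
Q̄ = (S_0/π) × [bracket] = (2765/π) × 0.404228 = 355.77 W/m².
— Configuration B (ϕ=+55.2°):
Solar declination: sin δ = sin ε · sin L_s = sin 9.50° × sin 346.8° = -0.03769, so δ = -2.160°.
cos h₀ = −tan(+55.2°) tan(-2.160°) = 0.0543, h₀ = 1.5165 rad.
Bracket: h₀ sin ϕ sin δ + cos ϕ cos δ sin h₀ = 1.5165×0.82115×-0.03769 + 0.57071×0.99929×0.99853 = -0.046934 + 0.569466 = 0.522532.
Q̄ = (S_0/π) × [bracket] = (2765/π) × 0.522532 = 459.89 W/m².
Ratio Q̄_A / Q̄_B = 355.77 / 459.89 = 0.7736.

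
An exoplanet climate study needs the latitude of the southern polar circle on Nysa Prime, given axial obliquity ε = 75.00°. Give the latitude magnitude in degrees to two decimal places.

15.00°

The polar circle is the lowest latitude that experiences at least one full rotation of continuous darkness at the northern-summer solstice; it lies at |φ| = 90° − ε = 90° − 75.00° = 15.00°.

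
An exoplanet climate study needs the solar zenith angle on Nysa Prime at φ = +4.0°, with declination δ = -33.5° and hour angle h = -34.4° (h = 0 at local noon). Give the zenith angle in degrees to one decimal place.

cos θ_z = sin φ sin δ + cos φ cos δ cos h = -0.038501 + 0.686374 = 0.647873.
θ_z = arccos(0.647873) = 49.6°.

θ_z = 49.6°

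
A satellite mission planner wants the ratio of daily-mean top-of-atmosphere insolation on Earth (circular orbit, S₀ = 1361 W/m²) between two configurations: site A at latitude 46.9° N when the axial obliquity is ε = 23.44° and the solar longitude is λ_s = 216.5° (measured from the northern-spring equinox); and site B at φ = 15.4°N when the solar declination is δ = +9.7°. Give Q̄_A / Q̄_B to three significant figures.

— Configuration A (φ=+46.9°):
Solar declination: sin δ = sin ε · sin λ_s = sin 23.44° × sin 216.5° = -0.23661, so δ = -13.687°.
cos H₀ = −tan(+46.9°) tan(-13.687°) = 0.2602, H₀ = 1.3075 rad.
Bracket: H₀ sin φ sin δ + cos φ cos δ sin H₀ = 1.3075×0.73016×-0.23661 + 0.68327×0.97160×0.96554 = -0.225888 + 0.640988 = 0.415100.
Q̄ = (S₀/π) × [bracket] = (1361/π) × 0.415100 = 179.83 W/m².
— Configuration B (φ=+15.4°):
cos H₀ = −tan(+15.4°) tan(+9.700°) = -0.0471, H₀ = 1.6179 rad.
Bracket: H₀ sin φ sin δ + cos φ cos δ sin H₀ = 1.6179×0.26556×0.16849 + 0.96410×0.98570×0.99889 = 0.072392 + 0.949259 = 1.021651.
Q̄ = (S₀/π) × [bracket] = (1361/π) × 1.021651 = 442.60 W/m².
Ratio Q̄_A / Q̄_B = 179.83 / 442.60 = 0.4063.

Q̄_A / Q̄_B ≈ 0.406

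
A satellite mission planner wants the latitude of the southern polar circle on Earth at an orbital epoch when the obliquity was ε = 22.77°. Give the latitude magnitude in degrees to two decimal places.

The polar circle is the lowest latitude that experiences at least one full rotation of continuous darkness at the northern-summer solstice; it lies at |ϕ| = 90° − ε = 90° − 22.77° = 67.23°.

67.23°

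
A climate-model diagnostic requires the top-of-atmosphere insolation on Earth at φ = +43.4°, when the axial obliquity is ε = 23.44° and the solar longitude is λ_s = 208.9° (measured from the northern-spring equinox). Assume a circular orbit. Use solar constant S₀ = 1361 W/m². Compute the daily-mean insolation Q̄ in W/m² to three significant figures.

Q̄ ≈ 224 W/m²

Solar declination: sin δ = sin ε · sin λ_s = sin 23.44° × sin 208.9° = -0.19224, so δ = -11.084°.
cos H₀ = −tan(+43.4°) tan(-11.084°) = 0.1853, H₀ = 1.3845 rad.
Bracket: H₀ sin φ sin δ + cos φ cos δ sin H₀ = 1.3845×0.68709×-0.19224 + 0.72657×0.98135×0.98269 = -0.182873 + 0.700677 = 0.517804.
Q̄ = (S₀/π) × [bracket] = (1361/π) × 0.517804 = 224.3 W/m².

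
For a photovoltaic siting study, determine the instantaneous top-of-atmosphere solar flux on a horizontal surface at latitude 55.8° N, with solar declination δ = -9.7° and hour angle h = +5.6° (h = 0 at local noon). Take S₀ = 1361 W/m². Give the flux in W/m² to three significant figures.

cos θ_z = sin φ sin δ + cos φ cos δ cos h = -0.139354 + 0.551403 = 0.412049.
Flux = S₀ · cos θ_z = 1361 × 0.412049 = 560.8 W/m².

561 W/m²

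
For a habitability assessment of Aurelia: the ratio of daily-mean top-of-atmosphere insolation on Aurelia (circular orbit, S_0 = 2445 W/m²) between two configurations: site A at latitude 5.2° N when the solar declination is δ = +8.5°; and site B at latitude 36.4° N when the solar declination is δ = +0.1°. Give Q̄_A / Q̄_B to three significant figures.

Q̄_A / Q̄_B ≈ 1.25

— Configuration A (ϕ=+5.2°):
cos h₀ = −tan(+5.2°) tan(+8.500°) = -0.0136, h₀ = 1.5844 rad.
Bracket: h₀ sin ϕ sin δ + cos ϕ cos δ sin h₀ = 1.5844×0.09063×0.14781 + 0.99588×0.98902×0.99991 = 0.021225 + 0.984857 = 1.006082.
Q̄ = (S_0/π) × [bracket] = (2445/π) × 1.006082 = 783.00 W/m².
— Configuration B (ϕ=+36.4°):
cos h₀ = −tan(+36.4°) tan(+0.100°) = -0.0013, h₀ = 1.5721 rad.
Bracket: h₀ sin ϕ sin δ + cos ϕ cos δ sin h₀ = 1.5721×0.59342×0.00175 + 0.80489×1.00000×1.00000 = 0.001633 + 0.804890 = 0.806523.
Q̄ = (S_0/π) × [bracket] = (2445/π) × 0.806523 = 627.69 W/m².
Ratio Q̄_A / Q̄_B = 783.00 / 627.69 = 1.247.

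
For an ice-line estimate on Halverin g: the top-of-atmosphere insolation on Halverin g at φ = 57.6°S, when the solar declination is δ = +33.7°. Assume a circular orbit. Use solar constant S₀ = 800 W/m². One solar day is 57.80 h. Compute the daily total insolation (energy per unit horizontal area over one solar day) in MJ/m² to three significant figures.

0.00 MJ/m²

cos H₀ = −tan(-57.6°) tan(+33.700°) = 1.0509 ≥ 1 ⇒ polar night, H₀ = 0 and Q̄ = 0.
Daily total = Q̄ × 57.80 h × 3600 s/h = 0.00 MJ/m².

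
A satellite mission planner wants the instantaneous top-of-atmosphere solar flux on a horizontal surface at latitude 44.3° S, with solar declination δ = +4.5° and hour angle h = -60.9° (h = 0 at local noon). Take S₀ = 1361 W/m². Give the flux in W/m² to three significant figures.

398 W/m²

cos θ_z = sin φ sin δ + cos φ cos δ cos h = -0.054797 + 0.346994 = 0.292197.
Flux = S₀ · cos θ_z = 1361 × 0.292197 = 397.7 W/m².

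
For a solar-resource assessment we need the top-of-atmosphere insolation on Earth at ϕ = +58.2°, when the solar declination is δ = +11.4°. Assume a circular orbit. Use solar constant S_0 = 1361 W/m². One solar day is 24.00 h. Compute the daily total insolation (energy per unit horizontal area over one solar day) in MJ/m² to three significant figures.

cos h₀ = −tan(+58.2°) tan(+11.400°) = -0.3252, h₀ = 1.9020 rad.
Bracket: h₀ sin ϕ sin δ + cos ϕ cos δ sin h₀ = 1.9020×0.84989×0.19766 + 0.52696×0.98027×0.94564 = 0.319516 + 0.488483 = 0.807999.
Q̄ = (S_0/π) × [bracket] = (1361/π) × 0.807999 = 350.04 W/m².
Daily total = Q̄ × 24.00 h × 3600 s/h = 350.04 × 24.00 × 3600 / 10⁶ = 30.24 MJ/m².

30.2 MJ/m²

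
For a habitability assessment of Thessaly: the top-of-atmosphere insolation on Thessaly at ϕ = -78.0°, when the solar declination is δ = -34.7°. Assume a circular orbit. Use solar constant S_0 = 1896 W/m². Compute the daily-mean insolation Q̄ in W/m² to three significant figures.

cos h₀ = −tan(-78.0°) tan(-34.700°) = -3.2576 ≤ −1 ⇒ polar day, h₀ = π.
Bracket: h₀ sin ϕ sin δ + cos ϕ cos δ sin h₀ = 3.1416×-0.97815×-0.56928 + 0.20791×0.82214×0.00000 = 1.749372 + 0.000000 = 1.749372.
Q̄ = (S_0/π) × [bracket] = (1896/π) × 1.749372 = 1056 W/m².

Q̄ ≈ 1.06e+03 W/m²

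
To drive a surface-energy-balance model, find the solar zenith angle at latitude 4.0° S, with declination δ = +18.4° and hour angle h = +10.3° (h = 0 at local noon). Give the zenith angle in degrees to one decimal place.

cos θ_z = sin ϕ sin δ + cos ϕ cos δ cos h = -0.022019 + 0.931311 = 0.909292.
θ_z = arccos(0.909292) = 24.6°.

θ_z = 24.6°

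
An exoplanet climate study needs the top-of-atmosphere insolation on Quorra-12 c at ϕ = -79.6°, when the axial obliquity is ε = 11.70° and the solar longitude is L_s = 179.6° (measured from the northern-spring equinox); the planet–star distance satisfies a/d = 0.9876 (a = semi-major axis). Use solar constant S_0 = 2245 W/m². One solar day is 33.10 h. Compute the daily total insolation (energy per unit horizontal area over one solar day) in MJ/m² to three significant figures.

14.8 MJ/m²

Solar declination: sin δ = sin ε · sin L_s = sin 11.70° × sin 179.6° = 0.00142, so δ = +0.081°.
cos h₀ = −tan(-79.6°) tan(+0.081°) = 0.0077, h₀ = 1.5631 rad.
Bracket: h₀ sin ϕ sin δ + cos ϕ cos δ sin h₀ = 1.5631×-0.98357×0.00142 + 0.18052×1.00000×0.99997 = -0.002183 + 0.180515 = 0.178332.
Inverse-square distance factor (a/d)² = 0.9876² = 0.975354.
Q̄ = (S_0/π) × 0.975354 × [bracket] = (2245/π) × 0.975354 × 0.178332 = 124.30 W/m².
Daily total = Q̄ × 33.10 h × 3600 s/h = 124.30 × 33.10 × 3600 / 10⁶ = 14.81 MJ/m².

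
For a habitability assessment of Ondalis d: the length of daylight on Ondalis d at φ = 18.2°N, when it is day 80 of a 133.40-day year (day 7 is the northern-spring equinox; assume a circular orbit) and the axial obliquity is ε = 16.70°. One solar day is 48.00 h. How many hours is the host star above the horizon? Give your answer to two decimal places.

23.58 h

Solar longitude: λ_s = 360° × (80 − 7)/133.40 = 197.001°.
sin δ = sin 16.70° × sin 197.001° = -0.08402, so δ = -4.820°.
cos H₀ = −tan φ · tan δ = −tan(+18.2°) × tan(-4.820°) = 0.0277, so H₀ = 1.5431 rad = 88.41°.
Daylight = 2H₀/(2π) × 48.00 h = (1.5431/π) × 48.00 = 23.58 h.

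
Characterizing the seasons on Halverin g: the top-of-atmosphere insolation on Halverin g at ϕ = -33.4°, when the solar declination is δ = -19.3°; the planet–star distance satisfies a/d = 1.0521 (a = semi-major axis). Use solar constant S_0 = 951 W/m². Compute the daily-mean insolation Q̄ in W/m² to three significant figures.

Q̄ ≈ 367 W/m²

cos h₀ = −tan(-33.4°) tan(-19.300°) = -0.2309, h₀ = 1.8038 rad.
Bracket: h₀ sin ϕ sin δ + cos ϕ cos δ sin h₀ = 1.8038×-0.55048×-0.33051 + 0.83485×0.94380×0.97297 = 0.328182 + 0.766634 = 1.094816.
Inverse-square distance factor (a/d)² = 1.0521² = 1.106914.
Q̄ = (S_0/π) × 1.106914 × [bracket] = (951/π) × 1.106914 × 1.094816 = 366.8 W/m².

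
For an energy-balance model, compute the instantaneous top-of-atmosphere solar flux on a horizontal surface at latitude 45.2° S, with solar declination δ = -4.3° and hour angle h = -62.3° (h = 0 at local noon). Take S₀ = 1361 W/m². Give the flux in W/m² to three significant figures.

cos θ_z = sin φ sin δ + cos φ cos δ cos h = 0.053203 + 0.326622 = 0.379825.
Flux = S₀ · cos θ_z = 1361 × 0.379825 = 516.9 W/m².

517 W/m²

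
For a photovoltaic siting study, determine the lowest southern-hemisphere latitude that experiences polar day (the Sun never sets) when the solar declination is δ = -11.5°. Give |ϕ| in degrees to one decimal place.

|ϕ| = 78.5°

Polar day requires cos h₀ = −tan ϕ tan δ ≤ −1, i.e. tan ϕ tan δ ≥ 1.
The boundary is |tan ϕ| · |tan δ| = 1, so |ϕ| = 90° − |δ| = 90° − 11.5° = 78.5° in the southern hemisphere.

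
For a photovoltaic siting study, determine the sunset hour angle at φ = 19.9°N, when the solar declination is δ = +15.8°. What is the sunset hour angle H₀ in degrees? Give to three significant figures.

cos H₀ = −tan φ · tan δ = −tan(+19.9°) × tan(+15.800°) = -0.1024, so H₀ = 1.6734 rad = 95.88°.

H₀ = 95.9°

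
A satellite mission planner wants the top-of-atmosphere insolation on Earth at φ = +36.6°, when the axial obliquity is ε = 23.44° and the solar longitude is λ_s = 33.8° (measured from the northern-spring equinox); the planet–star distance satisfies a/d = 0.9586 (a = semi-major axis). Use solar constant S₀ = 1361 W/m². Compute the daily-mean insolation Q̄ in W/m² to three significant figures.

Solar declination: sin δ = sin ε · sin λ_s = sin 23.44° × sin 33.8° = 0.22129, so δ = +12.785°.
cos H₀ = −tan(+36.6°) tan(+12.785°) = -0.1685, H₀ = 1.7401 rad.
Bracket: H₀ sin φ sin δ + cos φ cos δ sin H₀ = 1.7401×0.59622×0.22129 + 0.80282×0.97521×0.98570 = 0.229584 + 0.771722 = 1.001306.
Inverse-square distance factor (a/d)² = 0.9586² = 0.918914.
Q̄ = (S₀/π) × 0.918914 × [bracket] = (1361/π) × 0.918914 × 1.001306 = 398.6 W/m².

Q̄ ≈ 399 W/m²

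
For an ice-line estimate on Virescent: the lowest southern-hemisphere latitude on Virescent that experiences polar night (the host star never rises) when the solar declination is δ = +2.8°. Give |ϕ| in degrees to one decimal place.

|ϕ| = 87.2°

Polar night requires cos h₀ = −tan ϕ tan δ ≥ 1, i.e. tan ϕ tan δ ≤ −1.
The boundary is |tan ϕ| · |tan δ| = 1, so |ϕ| = 90° − |δ| = 90° − 2.8° = 87.2° in the southern hemisphere.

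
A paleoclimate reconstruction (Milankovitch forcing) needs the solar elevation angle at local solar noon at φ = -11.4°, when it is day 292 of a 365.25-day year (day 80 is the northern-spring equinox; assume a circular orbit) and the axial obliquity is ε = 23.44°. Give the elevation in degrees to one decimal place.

89.7°

Solar longitude: λ_s = 360° × (292 − 80)/365.25 = 208.953°.
sin δ = sin 23.44° × sin 208.953° = -0.19256, so δ = -11.103°.
At local noon the hour angle is zero, so the zenith angle equals |φ − δ| = |-11.4° − (-11.103°)| = 0.297°.
Elevation = 90° − 0.297° = 89.7°.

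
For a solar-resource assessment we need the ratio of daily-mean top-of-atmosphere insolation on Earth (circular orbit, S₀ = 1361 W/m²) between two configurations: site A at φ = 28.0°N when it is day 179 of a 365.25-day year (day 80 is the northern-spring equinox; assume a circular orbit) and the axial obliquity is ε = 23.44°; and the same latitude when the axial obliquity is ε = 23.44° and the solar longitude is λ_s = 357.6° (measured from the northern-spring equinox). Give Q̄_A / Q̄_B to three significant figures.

— Configuration A (φ=+28.0°):
Solar longitude: λ_s = 360° × (179 − 80)/365.25 = 97.577°.
sin δ = sin 23.44° × sin 97.577° = 0.39432, so δ = +23.223°.
cos H₀ = −tan(+28.0°) tan(+23.223°) = -0.2281, H₀ = 1.8010 rad.
Bracket: H₀ sin φ sin δ + cos φ cos δ sin H₀ = 1.8010×0.46947×0.39432 + 0.88295×0.91898×0.97363 = 0.333404 + 0.790016 = 1.123420.
Q̄ = (S₀/π) × [bracket] = (1361/π) × 1.123420 = 486.69 W/m².
— Configuration B (φ=+28.0°):
Solar declination: sin δ = sin ε · sin λ_s = sin 23.44° × sin 357.6° = -0.01666, so δ = -0.954°.
cos H₀ = −tan(+28.0°) tan(-0.954°) = 0.0089, H₀ = 1.5619 rad.
Bracket: H₀ sin φ sin δ + cos φ cos δ sin H₀ = 1.5619×0.46947×-0.01666 + 0.88295×0.99986×0.99996 = -0.012216 + 0.882791 = 0.870575.
Q̄ = (S₀/π) × [bracket] = (1361/π) × 0.870575 = 377.15 W/m².
Ratio Q̄_A / Q̄_B = 486.69 / 377.15 = 1.290.

Q̄_A / Q̄_B ≈ 1.29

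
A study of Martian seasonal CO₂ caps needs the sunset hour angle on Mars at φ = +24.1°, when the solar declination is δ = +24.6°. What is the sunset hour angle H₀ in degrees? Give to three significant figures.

H₀ = 102°

cos H₀ = −tan φ · tan δ = −tan(+24.1°) × tan(+24.600°) = -0.2048, so H₀ = 1.7771 rad = 101.82°.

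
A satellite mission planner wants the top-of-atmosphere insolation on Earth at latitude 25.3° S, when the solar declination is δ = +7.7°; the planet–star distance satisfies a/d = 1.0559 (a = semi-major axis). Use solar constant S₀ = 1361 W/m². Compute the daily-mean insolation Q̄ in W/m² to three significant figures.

Q̄ ≈ 390 W/m²

cos H₀ = −tan(-25.3°) tan(+7.700°) = 0.0639, H₀ = 1.5068 rad.
Bracket: H₀ sin φ sin δ + cos φ cos δ sin H₀ = 1.5068×-0.42736×0.13399 + 0.90408×0.99098×0.99796 = -0.086282 + 0.894098 = 0.807816.
Inverse-square distance factor (a/d)² = 1.0559² = 1.114925.
Q̄ = (S₀/π) × 1.114925 × [bracket] = (1361/π) × 1.114925 × 0.807816 = 390.2 W/m².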